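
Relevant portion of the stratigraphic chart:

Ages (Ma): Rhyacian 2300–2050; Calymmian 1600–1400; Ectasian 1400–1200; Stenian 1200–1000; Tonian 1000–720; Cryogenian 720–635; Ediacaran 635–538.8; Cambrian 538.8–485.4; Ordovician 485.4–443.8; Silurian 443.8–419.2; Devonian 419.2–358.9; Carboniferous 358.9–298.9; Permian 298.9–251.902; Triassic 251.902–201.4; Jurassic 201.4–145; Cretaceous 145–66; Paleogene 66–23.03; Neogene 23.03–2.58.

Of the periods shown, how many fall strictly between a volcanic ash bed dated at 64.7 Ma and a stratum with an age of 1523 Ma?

The older date is 1523 Ma and the younger is 64.7 Ma.
Periods with start < 1523 and end > 64.7 Ma: Ectasian (1400–1200), Stenian (1200–1000), Tonian (1000–720), Cryogenian (720–635), Ediacaran (635–538.8), Cambrian (538.8–485.4), Ordovician (485.4–443.8), Silurian (443.8–419.2), Devonian (419.2–358.9), Carboniferous (358.9–298.9), Permian (298.9–251.902), Triassic (251.902–201.4), Jurassic (201.4–145), Cretaceous (145–66).
That is 14 complete periods.

14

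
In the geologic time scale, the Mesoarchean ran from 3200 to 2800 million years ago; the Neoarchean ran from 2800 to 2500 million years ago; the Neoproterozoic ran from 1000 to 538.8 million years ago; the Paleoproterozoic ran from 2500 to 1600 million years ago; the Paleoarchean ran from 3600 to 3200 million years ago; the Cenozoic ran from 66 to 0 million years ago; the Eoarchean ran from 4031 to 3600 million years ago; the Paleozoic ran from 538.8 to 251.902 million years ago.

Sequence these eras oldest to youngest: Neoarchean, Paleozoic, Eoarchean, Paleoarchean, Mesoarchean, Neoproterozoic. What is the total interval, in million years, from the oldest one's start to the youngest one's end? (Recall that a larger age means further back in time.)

Eoarchean → Paleoarchean → Mesoarchean → Neoarchean → Neoproterozoic → Paleozoic; total span 3779.098 Myr

From the excerpt: Neoarchean 2800–2500; Paleozoic 538.8–251.902; Eoarchean 4031–3600; Paleoarchean 3600–3200; Mesoarchean 3200–2800; Neoproterozoic 1000–538.8 (Ma).
Larger Ma is earlier, so the oldest is Eoarchean and the youngest is Paleozoic; oldest to youngest: Eoarchean, Paleoarchean, Mesoarchean, Neoarchean, Neoproterozoic, Paleozoic.
Oldest start 4031 minus youngest end 251.902 gives 3779.098 Myr overall.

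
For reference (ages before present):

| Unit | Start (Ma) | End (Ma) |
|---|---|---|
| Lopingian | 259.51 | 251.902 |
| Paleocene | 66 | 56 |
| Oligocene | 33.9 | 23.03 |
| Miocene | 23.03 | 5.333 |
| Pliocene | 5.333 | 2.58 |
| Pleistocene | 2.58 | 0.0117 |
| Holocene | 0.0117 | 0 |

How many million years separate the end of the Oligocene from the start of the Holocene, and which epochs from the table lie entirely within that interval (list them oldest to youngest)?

23.0183 million years; Miocene, Pliocene, Pleistocene

The Oligocene closes at 23.03 Ma and the Holocene opens at 0.0117 Ma, so the interval is 23.03 − 0.0117 = 23.0183 Myr.
An epoch fits inside if it starts at or after 23.03 Ma and ends at or before 0.0117 Ma; oldest first that gives Miocene, Pliocene, Pleistocene.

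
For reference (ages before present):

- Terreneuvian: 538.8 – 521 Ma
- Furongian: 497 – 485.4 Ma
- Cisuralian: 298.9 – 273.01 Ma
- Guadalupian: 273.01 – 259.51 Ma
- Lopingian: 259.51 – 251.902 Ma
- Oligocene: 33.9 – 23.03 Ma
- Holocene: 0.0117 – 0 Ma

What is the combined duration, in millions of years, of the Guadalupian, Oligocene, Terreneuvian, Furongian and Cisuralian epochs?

79.66 million years

Each duration: Guadalupian = 13.5; Oligocene = 10.87; Terreneuvian = 17.8; Furongian = 11.6; Cisuralian = 25.89.
Sum: 13.5 + 10.87 + 17.8 + 11.6 + 25.89 = 79.66 Myr.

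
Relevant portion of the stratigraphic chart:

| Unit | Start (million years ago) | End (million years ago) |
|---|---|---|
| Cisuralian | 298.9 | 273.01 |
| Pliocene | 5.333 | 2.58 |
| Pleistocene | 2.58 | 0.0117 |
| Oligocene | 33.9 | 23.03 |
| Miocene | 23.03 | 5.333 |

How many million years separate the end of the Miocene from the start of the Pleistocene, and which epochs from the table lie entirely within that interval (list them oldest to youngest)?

2.753 million years; Pliocene

The Miocene closes at 5.333 Ma and the Pleistocene opens at 2.58 Ma, so the interval is 5.333 − 2.58 = 2.753 Myr.
An epoch fits inside if it starts at or after 5.333 Ma and ends at or before 2.58 Ma; oldest first that gives Pliocene.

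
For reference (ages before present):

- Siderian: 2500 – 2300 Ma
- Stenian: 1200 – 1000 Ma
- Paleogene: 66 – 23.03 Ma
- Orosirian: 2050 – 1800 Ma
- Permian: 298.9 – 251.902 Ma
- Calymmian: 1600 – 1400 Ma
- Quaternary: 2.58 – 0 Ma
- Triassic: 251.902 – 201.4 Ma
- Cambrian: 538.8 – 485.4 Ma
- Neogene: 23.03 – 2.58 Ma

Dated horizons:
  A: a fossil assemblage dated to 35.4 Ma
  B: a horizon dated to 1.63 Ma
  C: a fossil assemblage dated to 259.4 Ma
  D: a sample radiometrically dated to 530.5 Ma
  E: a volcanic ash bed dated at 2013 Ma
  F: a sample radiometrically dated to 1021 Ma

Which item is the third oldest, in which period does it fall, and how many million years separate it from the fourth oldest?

Larger Ma means older, so oldest first: E 2013 > F 1021 > D 530.5 > C 259.4 > A 35.4 > B 1.63.
Counting 3 along gives D (530.5 Ma); the excerpt puts that inside the Cambrian, 538.8–485.4 Ma.
Next in line is C (259.4 Ma), and 530.5 − 259.4 = 271.1 Myr.

D, in the Cambrian; 271.1 million years to C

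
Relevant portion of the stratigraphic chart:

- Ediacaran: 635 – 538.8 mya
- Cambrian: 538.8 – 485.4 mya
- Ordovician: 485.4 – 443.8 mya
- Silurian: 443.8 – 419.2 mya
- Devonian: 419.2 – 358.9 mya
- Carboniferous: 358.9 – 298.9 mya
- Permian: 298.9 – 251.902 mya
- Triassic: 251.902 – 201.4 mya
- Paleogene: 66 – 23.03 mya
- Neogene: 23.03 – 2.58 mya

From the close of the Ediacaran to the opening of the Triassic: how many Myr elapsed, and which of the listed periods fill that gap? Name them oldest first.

286.898 million years; Cambrian, Ordovician, Silurian, Devonian, Carboniferous, Permian

End of Ediacaran = 538.8 Ma; start of Triassic = 251.902 Ma.
Gap = 538.8 − 251.902 = 286.898 Myr.
Periods wholly inside 538.8–251.902 Ma: Cambrian (538.8–485.4), Ordovician (485.4–443.8), Silurian (443.8–419.2), Devonian (419.2–358.9), Carboniferous (358.9–298.9), Permian (298.9–251.902).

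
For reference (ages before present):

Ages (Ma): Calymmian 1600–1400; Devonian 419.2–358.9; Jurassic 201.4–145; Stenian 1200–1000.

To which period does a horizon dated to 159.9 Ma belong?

Jurassic

159.9 Ma lies between 201.4 and 145 Ma, so it falls in the Jurassic.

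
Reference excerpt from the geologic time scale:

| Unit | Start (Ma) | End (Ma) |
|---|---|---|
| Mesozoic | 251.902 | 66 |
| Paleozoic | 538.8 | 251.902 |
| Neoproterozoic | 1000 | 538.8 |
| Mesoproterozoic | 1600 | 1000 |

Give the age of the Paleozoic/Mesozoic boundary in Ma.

The Paleozoic ends and the Mesozoic begins at 251.902 Ma.

251.902 Ma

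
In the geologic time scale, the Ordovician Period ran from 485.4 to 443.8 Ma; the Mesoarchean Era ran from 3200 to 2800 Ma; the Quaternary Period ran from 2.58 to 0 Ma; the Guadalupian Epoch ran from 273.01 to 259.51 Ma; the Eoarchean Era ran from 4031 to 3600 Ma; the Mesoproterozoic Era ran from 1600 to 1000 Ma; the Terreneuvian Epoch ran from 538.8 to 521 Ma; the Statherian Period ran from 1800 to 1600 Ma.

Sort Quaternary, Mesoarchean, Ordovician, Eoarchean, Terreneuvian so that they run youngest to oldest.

Quaternary, then Ordovician, then Terreneuvian, then Mesoarchean, then Eoarchean

Sorting by start age (ascending Ma, since larger Ma = older): Quaternary start 2.58, Ordovician start 485.4, Terreneuvian start 538.8, Mesoarchean start 3200, Eoarchean start 4031.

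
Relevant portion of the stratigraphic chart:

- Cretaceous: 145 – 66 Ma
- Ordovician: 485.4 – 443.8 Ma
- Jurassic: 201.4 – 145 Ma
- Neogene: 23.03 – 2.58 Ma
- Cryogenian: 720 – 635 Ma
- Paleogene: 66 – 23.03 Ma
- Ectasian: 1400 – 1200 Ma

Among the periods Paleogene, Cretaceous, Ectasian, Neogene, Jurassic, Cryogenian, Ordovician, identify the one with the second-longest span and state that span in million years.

Cryogenian, 85 million years

Start − end for each: Paleogene 66 − 23.03 = 42.97; Cretaceous 145 − 66 = 79; Ectasian 1400 − 1200 = 200; Neogene 23.03 − 2.58 = 20.45; Jurassic 201.4 − 145 = 56.4; Cryogenian 720 − 635 = 85; Ordovician 485.4 − 443.8 = 41.6.
Ranking these from longest: Ectasian > Cryogenian > Cretaceous > Jurassic > Paleogene > Ordovician > Neogene.
Position 2 in that ranking is Cryogenian, which lasted 85 Myr.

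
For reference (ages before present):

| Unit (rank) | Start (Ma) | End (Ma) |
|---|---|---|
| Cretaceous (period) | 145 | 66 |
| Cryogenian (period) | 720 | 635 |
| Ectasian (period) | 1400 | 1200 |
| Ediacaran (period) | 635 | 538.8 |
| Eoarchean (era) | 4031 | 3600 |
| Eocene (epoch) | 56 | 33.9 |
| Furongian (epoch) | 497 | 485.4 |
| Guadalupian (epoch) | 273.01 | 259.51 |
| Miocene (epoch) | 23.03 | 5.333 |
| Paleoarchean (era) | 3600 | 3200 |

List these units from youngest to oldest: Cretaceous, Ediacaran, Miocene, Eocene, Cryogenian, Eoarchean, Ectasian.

Miocene, Eocene, Cretaceous, Ediacaran, Cryogenian, Ectasian, Eoarchean

The oldest of these is Eoarchean (starts 4031 Ma) and the youngest is Miocene (ends 5.333 Ma).
In between, by decreasing start age: Ectasian (1400), Cryogenian (720), Ediacaran (635), Cretaceous (145), Eocene (56).
Listing youngest first means reversing that sequence.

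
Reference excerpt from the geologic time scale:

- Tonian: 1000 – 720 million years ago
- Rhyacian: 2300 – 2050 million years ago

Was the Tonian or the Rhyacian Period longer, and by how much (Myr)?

Tonian, by 30 million years

Tonian: 1000 − 720 = 280 Myr.
Rhyacian: 2300 − 2050 = 250 Myr.
Difference: 280 − 250 = 30 Myr, so the Tonian was longer.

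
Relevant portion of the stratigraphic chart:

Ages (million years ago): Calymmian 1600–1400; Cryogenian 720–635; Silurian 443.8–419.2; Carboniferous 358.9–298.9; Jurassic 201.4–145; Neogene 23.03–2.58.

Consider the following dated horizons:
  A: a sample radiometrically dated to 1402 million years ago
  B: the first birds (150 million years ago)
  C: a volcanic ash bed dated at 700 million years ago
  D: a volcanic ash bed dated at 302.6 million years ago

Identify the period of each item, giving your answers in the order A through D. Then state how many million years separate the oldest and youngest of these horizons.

A: 1402 Ma lies in 1600–1400 Ma, so Calymmian.
B: 150 Ma lies in 201.4–145 Ma, so Jurassic.
C: 700 Ma lies in 720–635 Ma, so Cryogenian.
D: 302.6 Ma lies in 358.9–298.9 Ma, so Carboniferous.
Oldest = 1402 Ma, youngest = 150 Ma → span 1252 Myr.

A — Calymmian; B — Jurassic; C — Cryogenian; D — Carboniferous; span 1252 million years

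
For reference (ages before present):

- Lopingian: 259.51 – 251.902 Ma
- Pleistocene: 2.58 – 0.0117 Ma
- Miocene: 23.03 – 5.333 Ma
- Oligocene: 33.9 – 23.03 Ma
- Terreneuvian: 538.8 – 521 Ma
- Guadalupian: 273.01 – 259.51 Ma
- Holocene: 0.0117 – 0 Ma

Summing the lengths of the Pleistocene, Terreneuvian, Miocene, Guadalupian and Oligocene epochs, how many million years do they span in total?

62.4353 million years

Each duration: Pleistocene = 2.5683; Terreneuvian = 17.8; Miocene = 17.697; Guadalupian = 13.5; Oligocene = 10.87.
Sum: 2.5683 + 17.8 + 17.697 + 13.5 + 10.87 = 62.4353 Myr.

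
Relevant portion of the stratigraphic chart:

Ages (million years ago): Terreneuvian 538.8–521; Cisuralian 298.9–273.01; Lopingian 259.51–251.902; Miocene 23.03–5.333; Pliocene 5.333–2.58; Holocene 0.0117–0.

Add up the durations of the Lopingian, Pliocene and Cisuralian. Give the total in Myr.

Duration is start − end for each: (259.51 − 251.902) + (5.333 − 2.58) + (298.9 − 273.01).
That is 7.608 + 2.753 + 25.89, which totals 36.251 million years.

36.251 million years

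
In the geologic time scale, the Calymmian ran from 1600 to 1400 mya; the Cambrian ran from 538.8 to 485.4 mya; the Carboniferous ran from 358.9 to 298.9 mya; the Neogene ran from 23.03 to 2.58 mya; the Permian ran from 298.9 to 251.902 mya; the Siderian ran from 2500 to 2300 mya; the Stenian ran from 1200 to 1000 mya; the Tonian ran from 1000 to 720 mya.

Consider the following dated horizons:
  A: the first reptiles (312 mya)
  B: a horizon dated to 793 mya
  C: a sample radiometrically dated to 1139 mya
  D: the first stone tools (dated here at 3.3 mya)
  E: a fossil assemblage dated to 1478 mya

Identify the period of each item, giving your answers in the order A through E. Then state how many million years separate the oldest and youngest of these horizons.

A — Carboniferous; B — Tonian; C — Stenian; D — Neogene; E — Calymmian; span 1474.7 million years

A: 312 Ma lies in 358.9–298.9 Ma, so Carboniferous.
B: 793 Ma lies in 1000–720 Ma, so Tonian.
C: 1139 Ma lies in 1200–1000 Ma, so Stenian.
D: 3.3 Ma lies in 23.03–2.58 Ma, so Neogene.
E: 1478 Ma lies in 1600–1400 Ma, so Calymmian.
Oldest = 1478 Ma, youngest = 3.3 Ma → span 1474.7 Myr.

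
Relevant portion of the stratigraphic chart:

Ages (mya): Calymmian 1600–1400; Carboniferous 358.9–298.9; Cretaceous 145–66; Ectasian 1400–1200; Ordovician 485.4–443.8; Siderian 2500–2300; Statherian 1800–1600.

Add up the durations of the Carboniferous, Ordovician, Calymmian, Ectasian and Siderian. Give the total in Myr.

701.6 million years

Each duration: Carboniferous = 60; Ordovician = 41.6; Calymmian = 200; Ectasian = 200; Siderian = 200.
Sum: 60 + 41.6 + 200 + 200 + 200 = 701.6 Myr.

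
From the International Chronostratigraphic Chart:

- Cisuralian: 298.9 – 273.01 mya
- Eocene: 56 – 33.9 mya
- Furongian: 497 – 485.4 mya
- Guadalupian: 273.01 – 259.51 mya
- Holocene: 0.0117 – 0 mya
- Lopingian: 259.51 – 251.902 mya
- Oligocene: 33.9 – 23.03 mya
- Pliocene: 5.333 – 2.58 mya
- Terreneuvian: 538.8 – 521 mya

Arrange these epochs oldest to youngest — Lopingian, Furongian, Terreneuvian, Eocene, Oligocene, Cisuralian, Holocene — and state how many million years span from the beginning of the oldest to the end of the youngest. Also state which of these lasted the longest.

From the excerpt: Lopingian 259.51–251.902; Furongian 497–485.4; Terreneuvian 538.8–521; Eocene 56–33.9; Oligocene 33.9–23.03; Cisuralian 298.9–273.01; Holocene 0.0117–0 (Ma).
Larger Ma is earlier, so the oldest is Terreneuvian and the youngest is Holocene; oldest to youngest: Terreneuvian, Furongian, Cisuralian, Lopingian, Eocene, Oligocene, Holocene.
Oldest start 538.8 minus youngest end 0 gives 538.8 Myr overall.
Individual lengths (start − end): Oligocene 10.87; Holocene 0.0117; Cisuralian 25.89; Terreneuvian 17.8; Eocene 22.1; Lopingian 7.608; Furongian 11.6. The largest is Cisuralian at 25.89 Myr.

Terreneuvian → Furongian → Cisuralian → Lopingian → Eocene → Oligocene → Holocene; total span 538.8 Myr; longest is Cisuralian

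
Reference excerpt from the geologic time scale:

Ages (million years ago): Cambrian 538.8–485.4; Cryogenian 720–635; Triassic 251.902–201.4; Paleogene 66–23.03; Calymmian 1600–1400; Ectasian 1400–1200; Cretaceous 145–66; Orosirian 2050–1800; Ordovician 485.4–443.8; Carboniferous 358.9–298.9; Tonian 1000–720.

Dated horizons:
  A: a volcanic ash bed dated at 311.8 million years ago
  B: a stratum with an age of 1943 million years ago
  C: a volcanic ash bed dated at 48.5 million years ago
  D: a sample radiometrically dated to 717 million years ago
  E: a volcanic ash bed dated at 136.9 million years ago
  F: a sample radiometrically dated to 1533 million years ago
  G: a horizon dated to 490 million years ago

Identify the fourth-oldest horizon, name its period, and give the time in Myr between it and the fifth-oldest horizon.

G, in the Cambrian; 178.2 million years to A

Sorted oldest-first by Ma: B (1943), F (1533), D (717), G (490), A (311.8), E (136.9), C (48.5).
The fourth oldest is G at 490 Ma, which lies in 538.8–485.4 Ma: the Cambrian.
The fifth oldest is A at 311.8 Ma; separation = |490 − 311.8| = 178.2 Myr.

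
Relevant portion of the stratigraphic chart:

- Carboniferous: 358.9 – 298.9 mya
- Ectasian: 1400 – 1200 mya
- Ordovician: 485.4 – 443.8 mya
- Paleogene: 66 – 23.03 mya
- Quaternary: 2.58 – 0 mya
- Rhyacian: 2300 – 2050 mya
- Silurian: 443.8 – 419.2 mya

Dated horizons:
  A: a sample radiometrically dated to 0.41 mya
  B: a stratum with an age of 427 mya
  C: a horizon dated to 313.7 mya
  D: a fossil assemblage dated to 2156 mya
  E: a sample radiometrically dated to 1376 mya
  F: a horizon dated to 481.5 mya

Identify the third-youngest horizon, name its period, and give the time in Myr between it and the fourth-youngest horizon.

B, in the Silurian; 54.5 million years to F

Smaller Ma means younger, so youngest first: A 0.41 < C 313.7 < B 427 < F 481.5 < E 1376 < D 2156.
Counting 3 along gives B (427 Ma); the excerpt puts that inside the Silurian, 443.8–419.2 Ma.
Next in line is F (481.5 Ma), and 481.5 − 427 = 54.5 Myr.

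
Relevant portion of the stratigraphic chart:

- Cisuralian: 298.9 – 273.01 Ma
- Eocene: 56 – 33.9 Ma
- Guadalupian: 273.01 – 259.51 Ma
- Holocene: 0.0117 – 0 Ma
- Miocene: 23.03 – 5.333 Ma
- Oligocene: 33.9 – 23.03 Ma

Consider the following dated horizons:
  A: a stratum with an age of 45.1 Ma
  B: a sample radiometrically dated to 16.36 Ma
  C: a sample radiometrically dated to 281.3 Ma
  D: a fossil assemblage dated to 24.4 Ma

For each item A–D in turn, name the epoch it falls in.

A: 45.1 Ma lies in 56–33.9 Ma, so Eocene.
B: 16.36 Ma lies in 23.03–5.333 Ma, so Miocene.
C: 281.3 Ma lies in 298.9–273.01 Ma, so Cisuralian.
D: 24.4 Ma lies in 33.9–23.03 Ma, so Oligocene.

A — Eocene; B — Miocene; C — Cisuralian; D — Oligocene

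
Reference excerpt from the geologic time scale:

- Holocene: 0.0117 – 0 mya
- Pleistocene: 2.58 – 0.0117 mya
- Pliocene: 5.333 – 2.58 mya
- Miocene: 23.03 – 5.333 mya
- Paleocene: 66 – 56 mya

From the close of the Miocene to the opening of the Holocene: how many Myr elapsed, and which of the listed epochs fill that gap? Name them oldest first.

5.3213 million years; Pliocene, Pleistocene

The Miocene closes at 5.333 Ma and the Holocene opens at 0.0117 Ma, so the interval is 5.333 − 0.0117 = 5.3213 Myr.
An epoch fits inside if it starts at or after 5.333 Ma and ends at or before 0.0117 Ma; oldest first that gives Pliocene, Pleistocene.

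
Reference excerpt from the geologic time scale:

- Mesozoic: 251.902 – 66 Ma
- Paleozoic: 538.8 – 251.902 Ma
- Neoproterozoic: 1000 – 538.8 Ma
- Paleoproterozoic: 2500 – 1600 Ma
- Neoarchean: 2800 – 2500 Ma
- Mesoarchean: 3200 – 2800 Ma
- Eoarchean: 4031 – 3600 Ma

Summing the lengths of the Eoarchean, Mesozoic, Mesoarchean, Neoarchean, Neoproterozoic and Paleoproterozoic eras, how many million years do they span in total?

2678.102 million years

Duration is start − end for each: (4031 − 3600) + (251.902 − 66) + (3200 − 2800) + (2800 − 2500) + (1000 − 538.8) + (2500 − 1600).
That is 431 + 185.902 + 400 + 300 + 461.2 + 900, which totals 2678.102 million years.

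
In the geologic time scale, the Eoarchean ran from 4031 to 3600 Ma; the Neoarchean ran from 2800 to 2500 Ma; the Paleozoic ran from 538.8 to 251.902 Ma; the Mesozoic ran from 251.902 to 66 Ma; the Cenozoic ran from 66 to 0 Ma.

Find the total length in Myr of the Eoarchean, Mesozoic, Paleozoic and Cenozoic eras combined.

969.8 million years

Each duration: Eoarchean = 431; Mesozoic = 185.902; Paleozoic = 286.898; Cenozoic = 66.
Sum: 431 + 185.902 + 286.898 + 66 = 969.8 Myr.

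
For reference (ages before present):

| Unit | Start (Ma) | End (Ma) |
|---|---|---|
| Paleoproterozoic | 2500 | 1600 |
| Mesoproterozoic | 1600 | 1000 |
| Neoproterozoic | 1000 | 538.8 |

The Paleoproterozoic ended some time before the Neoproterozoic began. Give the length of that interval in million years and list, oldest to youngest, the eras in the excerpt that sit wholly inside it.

The Paleoproterozoic closes at 1600 Ma and the Neoproterozoic opens at 1000 Ma, so the interval is 1600 − 1000 = 600 Myr.
An era fits inside if it starts at or after 1600 Ma and ends at or before 1000 Ma; oldest first that gives Mesoproterozoic.

600 million years; Mesoproterozoic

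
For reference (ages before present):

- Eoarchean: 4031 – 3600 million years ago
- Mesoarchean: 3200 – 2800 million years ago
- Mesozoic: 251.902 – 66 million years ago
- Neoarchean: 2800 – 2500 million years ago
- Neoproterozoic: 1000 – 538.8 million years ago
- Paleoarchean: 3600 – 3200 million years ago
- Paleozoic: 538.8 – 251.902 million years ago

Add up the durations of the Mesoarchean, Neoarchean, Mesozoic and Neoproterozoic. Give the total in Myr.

1347.102 million years

Duration is start − end for each: (3200 − 2800) + (2800 − 2500) + (251.902 − 66) + (1000 − 538.8).
That is 400 + 300 + 185.902 + 461.2, which totals 1347.102 million years.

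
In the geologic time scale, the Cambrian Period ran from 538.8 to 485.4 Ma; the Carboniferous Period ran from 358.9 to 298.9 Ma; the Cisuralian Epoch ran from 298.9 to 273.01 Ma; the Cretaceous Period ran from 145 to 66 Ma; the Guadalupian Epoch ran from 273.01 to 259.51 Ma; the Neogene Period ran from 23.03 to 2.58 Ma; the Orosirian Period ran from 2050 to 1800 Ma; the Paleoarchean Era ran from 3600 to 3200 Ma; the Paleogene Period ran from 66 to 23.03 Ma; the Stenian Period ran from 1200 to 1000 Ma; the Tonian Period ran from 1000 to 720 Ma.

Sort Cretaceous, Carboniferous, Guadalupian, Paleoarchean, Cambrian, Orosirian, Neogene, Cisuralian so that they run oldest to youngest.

Paleoarchean → Orosirian → Cambrian → Carboniferous → Cisuralian → Guadalupian → Cretaceous → Neogene

Read off each span (Ma): Cretaceous 145–66; Carboniferous 358.9–298.9; Guadalupian 273.01–259.51; Paleoarchean 3600–3200; Cambrian 538.8–485.4; Orosirian 2050–1800; Neogene 23.03–2.58; Cisuralian 298.9–273.01.
Larger Ma is older, so oldest→youngest is Paleoarchean, Orosirian, Cambrian, Carboniferous, Cisuralian, Guadalupian, Cretaceous, Neogene.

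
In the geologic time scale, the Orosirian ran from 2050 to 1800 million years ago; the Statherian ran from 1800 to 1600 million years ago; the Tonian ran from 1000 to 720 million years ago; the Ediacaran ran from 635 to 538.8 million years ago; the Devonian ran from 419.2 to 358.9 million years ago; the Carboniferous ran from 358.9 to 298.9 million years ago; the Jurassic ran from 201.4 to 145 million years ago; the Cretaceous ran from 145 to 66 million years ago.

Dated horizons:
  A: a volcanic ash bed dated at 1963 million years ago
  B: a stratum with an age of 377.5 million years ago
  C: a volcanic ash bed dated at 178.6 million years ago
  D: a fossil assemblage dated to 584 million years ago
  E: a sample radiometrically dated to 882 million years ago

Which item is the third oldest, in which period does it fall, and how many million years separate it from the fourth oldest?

Sorted oldest-first by Ma: A (1963), E (882), D (584), B (377.5), C (178.6).
The third oldest is D at 584 Ma, which lies in 635–538.8 Ma: the Ediacaran.
The fourth oldest is B at 377.5 Ma; separation = |584 − 377.5| = 206.5 Myr.

D, in the Ediacaran; 206.5 million years to B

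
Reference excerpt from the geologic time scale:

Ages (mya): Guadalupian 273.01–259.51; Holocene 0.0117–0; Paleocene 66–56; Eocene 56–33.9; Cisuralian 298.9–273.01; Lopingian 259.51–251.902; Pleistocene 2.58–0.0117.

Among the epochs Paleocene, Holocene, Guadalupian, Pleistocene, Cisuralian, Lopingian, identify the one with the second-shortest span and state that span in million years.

Durations: Paleocene 10; Holocene 0.0117; Guadalupian 13.5; Pleistocene 2.5683; Cisuralian 25.89; Lopingian 7.608 Myr.
Sorted shortest-first: Holocene (0.0117), Pleistocene (2.5683), Lopingian (7.608), Paleocene (10), Guadalupian (13.5), Cisuralian (25.89).
The second shortest is Pleistocene at 2.5683 Myr.

Pleistocene, 2.5683 million years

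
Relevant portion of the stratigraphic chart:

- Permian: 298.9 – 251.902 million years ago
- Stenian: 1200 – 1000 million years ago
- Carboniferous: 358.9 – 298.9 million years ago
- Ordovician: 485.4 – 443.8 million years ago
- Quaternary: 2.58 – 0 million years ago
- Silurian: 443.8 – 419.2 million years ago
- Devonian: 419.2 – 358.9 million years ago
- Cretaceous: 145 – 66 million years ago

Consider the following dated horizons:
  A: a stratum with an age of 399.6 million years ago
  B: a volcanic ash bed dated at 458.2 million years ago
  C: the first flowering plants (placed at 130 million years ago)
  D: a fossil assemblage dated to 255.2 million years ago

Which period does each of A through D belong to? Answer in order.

A — Devonian; B — Ordovician; C — Cretaceous; D — Permian

Match each age against the start–end ranges in the excerpt: A = 399.6 Ma → Devonian (419.2–358.9); B = 458.2 Ma → Ordovician (485.4–443.8); C = 130 Ma → Cretaceous (145–66); D = 255.2 Ma → Permian (298.9–251.902).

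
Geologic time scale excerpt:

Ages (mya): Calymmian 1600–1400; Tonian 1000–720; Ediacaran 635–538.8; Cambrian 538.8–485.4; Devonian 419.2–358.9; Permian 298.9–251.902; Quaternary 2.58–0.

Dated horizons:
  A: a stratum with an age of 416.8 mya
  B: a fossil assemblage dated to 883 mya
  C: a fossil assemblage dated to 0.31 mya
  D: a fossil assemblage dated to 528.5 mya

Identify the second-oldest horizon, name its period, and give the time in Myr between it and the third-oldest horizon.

D, in the Cambrian; 111.7 million years to A

Larger Ma means older, so oldest first: B 883 > D 528.5 > A 416.8 > C 0.31.
Counting 2 along gives D (528.5 Ma); the excerpt puts that inside the Cambrian, 538.8–485.4 Ma.
Next in line is A (416.8 Ma), and 528.5 − 416.8 = 111.7 Myr.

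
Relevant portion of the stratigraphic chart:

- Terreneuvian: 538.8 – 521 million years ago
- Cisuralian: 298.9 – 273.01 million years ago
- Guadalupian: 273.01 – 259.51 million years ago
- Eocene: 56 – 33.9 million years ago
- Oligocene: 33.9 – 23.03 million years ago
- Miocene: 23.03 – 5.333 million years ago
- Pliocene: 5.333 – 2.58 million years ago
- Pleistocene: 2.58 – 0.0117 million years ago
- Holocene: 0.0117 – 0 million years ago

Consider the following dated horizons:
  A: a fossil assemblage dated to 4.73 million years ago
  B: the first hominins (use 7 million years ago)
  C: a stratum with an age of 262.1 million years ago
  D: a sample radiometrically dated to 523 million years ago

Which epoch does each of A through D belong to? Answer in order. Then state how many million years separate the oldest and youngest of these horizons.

Match each age against the start–end ranges in the excerpt: A = 4.73 Ma → Pliocene (5.333–2.58); B = 7 Ma → Miocene (23.03–5.333); C = 262.1 Ma → Guadalupian (273.01–259.51); D = 523 Ma → Terreneuvian (538.8–521).
The largest age is 523 Ma and the smallest is 4.73 Ma; their difference is 518.27 Myr.

A — Pliocene; B — Miocene; C — Guadalupian; D — Terreneuvian; span 518.27 million years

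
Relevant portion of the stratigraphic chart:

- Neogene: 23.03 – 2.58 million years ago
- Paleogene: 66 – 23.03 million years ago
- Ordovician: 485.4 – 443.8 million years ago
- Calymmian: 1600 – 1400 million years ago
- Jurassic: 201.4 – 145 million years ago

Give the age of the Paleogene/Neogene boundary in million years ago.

23.03 million years ago

The Paleogene ends and the Neogene begins at 23.03 million years ago.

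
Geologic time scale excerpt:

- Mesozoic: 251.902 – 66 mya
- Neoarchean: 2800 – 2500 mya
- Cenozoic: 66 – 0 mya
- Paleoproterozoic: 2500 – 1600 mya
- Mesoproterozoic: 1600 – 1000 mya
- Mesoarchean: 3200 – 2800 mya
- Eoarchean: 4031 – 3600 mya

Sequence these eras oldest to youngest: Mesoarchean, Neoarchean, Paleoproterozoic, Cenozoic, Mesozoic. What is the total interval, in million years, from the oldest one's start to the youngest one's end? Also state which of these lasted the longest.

Start ages (Ma): Mesoarchean 3200, Neoarchean 2800, Paleoproterozoic 2500, Mesozoic 251.902, Cenozoic 66.
Ordered oldest to youngest: Mesoarchean, Neoarchean, Paleoproterozoic, Mesozoic, Cenozoic.
Span = 3200 − 0 = 3200 Myr.
Durations: Cenozoic 66, Mesoarchean 400, Neoarchean 300, Mesozoic 185.902, Paleoproterozoic 900 → longest is Paleoproterozoic (900 Myr).

Mesoarchean → Neoarchean → Paleoproterozoic → Mesozoic → Cenozoic; total span 3200 Myr; longest is Paleoproterozoic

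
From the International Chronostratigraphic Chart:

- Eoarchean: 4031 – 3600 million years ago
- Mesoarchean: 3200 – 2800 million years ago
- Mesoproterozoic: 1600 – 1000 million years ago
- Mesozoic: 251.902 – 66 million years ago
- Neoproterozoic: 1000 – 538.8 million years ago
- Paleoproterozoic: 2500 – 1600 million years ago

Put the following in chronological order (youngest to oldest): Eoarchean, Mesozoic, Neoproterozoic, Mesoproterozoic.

Mesozoic, then Neoproterozoic, then Mesoproterozoic, then Eoarchean

Sorting by start age (ascending Ma, since larger Ma = older): Mesozoic began 251.902, Neoproterozoic began 1000, Mesoproterozoic began 1600, Eoarchean began 4031.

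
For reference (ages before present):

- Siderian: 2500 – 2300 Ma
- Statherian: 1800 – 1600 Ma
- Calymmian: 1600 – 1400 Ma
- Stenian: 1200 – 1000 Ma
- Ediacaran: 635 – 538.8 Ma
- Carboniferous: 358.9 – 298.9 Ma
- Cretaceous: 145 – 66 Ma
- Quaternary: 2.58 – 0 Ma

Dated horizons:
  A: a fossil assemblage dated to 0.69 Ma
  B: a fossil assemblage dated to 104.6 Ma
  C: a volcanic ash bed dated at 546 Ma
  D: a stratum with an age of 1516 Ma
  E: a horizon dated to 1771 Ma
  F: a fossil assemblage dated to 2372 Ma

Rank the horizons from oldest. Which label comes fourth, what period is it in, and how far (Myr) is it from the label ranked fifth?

Larger Ma means older, so oldest first: F 2372 > E 1771 > D 1516 > C 546 > B 104.6 > A 0.69.
Counting 4 along gives C (546 Ma); the excerpt puts that inside the Ediacaran, 635–538.8 Ma.
Next in line is B (104.6 Ma), and 546 − 104.6 = 441.4 Myr.

C, in the Ediacaran; 441.4 million years to B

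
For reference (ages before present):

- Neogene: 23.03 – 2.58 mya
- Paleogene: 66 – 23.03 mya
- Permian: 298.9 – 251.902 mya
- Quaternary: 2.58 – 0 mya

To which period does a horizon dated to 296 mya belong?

Permian

296 Ma lies between 298.9 and 251.902 Ma, so it falls in the Permian.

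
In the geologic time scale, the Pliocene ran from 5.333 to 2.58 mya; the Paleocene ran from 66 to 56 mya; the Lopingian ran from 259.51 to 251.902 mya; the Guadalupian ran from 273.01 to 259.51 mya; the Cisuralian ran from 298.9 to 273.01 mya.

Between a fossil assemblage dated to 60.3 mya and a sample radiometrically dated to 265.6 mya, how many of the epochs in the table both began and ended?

265.6 Ma sits inside the Guadalupian (273.01–259.51) and 60.3 Ma inside the Paleocene (66–56); neither of those is wholly between the two dates.
The listed epochs lying completely between them are Lopingian — 1 in all.

1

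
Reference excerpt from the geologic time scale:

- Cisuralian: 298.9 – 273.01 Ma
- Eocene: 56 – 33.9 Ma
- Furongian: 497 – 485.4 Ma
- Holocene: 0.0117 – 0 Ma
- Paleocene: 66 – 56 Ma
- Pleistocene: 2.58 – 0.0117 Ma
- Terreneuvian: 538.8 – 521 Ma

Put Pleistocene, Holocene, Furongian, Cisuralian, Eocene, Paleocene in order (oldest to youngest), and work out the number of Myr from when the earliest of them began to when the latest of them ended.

Furongian → Cisuralian → Paleocene → Eocene → Pleistocene → Holocene; total span 497 Myr

Start ages (Ma): Furongian 497, Cisuralian 298.9, Paleocene 66, Eocene 56, Pleistocene 2.58, Holocene 0.0117.
Ordered oldest to youngest: Furongian, Cisuralian, Paleocene, Eocene, Pleistocene, Holocene.
Span = 497 − 0 = 497 Myr.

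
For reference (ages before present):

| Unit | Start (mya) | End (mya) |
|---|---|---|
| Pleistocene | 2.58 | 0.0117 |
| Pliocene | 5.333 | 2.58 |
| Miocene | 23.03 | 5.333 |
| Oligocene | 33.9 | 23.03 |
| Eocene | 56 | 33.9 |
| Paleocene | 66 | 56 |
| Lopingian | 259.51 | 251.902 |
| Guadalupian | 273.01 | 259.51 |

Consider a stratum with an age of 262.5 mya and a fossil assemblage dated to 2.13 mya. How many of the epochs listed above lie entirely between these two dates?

The older date is 262.5 Ma and the younger is 2.13 Ma.
Epochs with start < 262.5 and end > 2.13 Ma: Lopingian (259.51–251.902), Paleocene (66–56), Eocene (56–33.9), Oligocene (33.9–23.03), Miocene (23.03–5.333), Pliocene (5.333–2.58).
That is 6 complete epochs.

6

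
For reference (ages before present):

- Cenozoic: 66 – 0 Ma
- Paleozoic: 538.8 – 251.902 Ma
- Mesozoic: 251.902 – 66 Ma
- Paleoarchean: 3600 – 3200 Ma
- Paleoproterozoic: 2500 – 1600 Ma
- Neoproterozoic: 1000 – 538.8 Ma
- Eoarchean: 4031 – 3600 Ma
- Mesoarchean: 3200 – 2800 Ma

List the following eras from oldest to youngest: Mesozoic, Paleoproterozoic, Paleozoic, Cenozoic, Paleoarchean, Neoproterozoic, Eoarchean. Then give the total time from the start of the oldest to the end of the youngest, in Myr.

From the excerpt: Mesozoic 251.902–66; Paleoproterozoic 2500–1600; Paleozoic 538.8–251.902; Cenozoic 66–0; Paleoarchean 3600–3200; Neoproterozoic 1000–538.8; Eoarchean 4031–3600 (Ma).
Larger Ma is earlier, so the oldest is Eoarchean and the youngest is Cenozoic; oldest to youngest: Eoarchean, Paleoarchean, Paleoproterozoic, Neoproterozoic, Paleozoic, Mesozoic, Cenozoic.
Oldest start 4031 minus youngest end 0 gives 4031 Myr overall.

Eoarchean → Paleoarchean → Paleoproterozoic → Neoproterozoic → Paleozoic → Mesozoic → Cenozoic; total span 4031 Myr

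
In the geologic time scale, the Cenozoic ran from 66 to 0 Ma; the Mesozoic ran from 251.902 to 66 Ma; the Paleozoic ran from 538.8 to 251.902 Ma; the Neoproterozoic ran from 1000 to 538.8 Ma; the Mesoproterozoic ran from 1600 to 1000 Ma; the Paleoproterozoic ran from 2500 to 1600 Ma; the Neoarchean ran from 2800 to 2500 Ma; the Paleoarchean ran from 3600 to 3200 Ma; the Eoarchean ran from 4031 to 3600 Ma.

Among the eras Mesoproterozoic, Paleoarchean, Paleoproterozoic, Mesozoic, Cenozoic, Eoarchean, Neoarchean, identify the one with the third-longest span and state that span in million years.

Durations: Mesoproterozoic 600; Paleoarchean 400; Paleoproterozoic 900; Mesozoic 185.902; Cenozoic 66; Eoarchean 431; Neoarchean 300 Myr.
Sorted longest-first: Paleoproterozoic (900), Mesoproterozoic (600), Eoarchean (431), Paleoarchean (400), Neoarchean (300), Mesozoic (185.902), Cenozoic (66).
The third longest is Eoarchean at 431 Myr.

Eoarchean, 431 million years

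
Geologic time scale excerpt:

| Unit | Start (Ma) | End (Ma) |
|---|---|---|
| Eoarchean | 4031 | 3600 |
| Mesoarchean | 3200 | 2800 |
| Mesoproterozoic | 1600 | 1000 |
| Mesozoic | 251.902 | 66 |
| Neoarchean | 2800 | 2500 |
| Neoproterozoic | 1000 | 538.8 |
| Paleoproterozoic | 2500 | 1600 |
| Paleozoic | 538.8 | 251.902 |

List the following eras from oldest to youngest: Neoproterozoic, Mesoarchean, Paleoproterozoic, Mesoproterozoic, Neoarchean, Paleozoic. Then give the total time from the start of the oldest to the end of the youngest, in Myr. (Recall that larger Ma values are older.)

Start ages (Ma): Mesoarchean 3200, Neoarchean 2800, Paleoproterozoic 2500, Mesoproterozoic 1600, Neoproterozoic 1000, Paleozoic 538.8.
Ordered oldest to youngest: Mesoarchean, Neoarchean, Paleoproterozoic, Mesoproterozoic, Neoproterozoic, Paleozoic.
Span = 3200 − 251.902 = 2948.098 Myr.

Mesoarchean → Neoarchean → Paleoproterozoic → Mesoproterozoic → Neoproterozoic → Paleozoic; total span 2948.098 Myr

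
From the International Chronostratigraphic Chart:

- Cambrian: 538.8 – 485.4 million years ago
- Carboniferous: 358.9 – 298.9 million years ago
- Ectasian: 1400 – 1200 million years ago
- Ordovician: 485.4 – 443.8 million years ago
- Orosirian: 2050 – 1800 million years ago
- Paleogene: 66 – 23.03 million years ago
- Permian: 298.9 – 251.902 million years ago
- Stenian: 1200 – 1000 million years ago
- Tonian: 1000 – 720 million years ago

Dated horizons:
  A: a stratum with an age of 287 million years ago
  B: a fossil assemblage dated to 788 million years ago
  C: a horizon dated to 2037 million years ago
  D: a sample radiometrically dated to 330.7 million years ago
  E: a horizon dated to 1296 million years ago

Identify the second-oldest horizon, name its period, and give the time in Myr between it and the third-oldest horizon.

E, in the Ectasian; 508 million years to B

Sorted oldest-first by Ma: C (2037), E (1296), B (788), D (330.7), A (287).
The second oldest is E at 1296 Ma, which lies in 1400–1200 Ma: the Ectasian.
The third oldest is B at 788 Ma; separation = |1296 − 788| = 508 Myr.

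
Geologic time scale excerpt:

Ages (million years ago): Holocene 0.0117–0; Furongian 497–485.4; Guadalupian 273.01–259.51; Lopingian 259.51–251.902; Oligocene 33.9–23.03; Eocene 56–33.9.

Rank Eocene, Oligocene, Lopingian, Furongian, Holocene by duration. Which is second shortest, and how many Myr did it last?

Lopingian, 7.608 million years

Start − end for each: Eocene 56 − 33.9 = 22.1; Oligocene 33.9 − 23.03 = 10.87; Lopingian 259.51 − 251.902 = 7.608; Furongian 497 − 485.4 = 11.6; Holocene 0.0117 − 0 = 0.0117.
Ranking these from shortest: Holocene < Lopingian < Oligocene < Furongian < Eocene.
Position 2 in that ranking is Lopingian, which lasted 7.608 Myr.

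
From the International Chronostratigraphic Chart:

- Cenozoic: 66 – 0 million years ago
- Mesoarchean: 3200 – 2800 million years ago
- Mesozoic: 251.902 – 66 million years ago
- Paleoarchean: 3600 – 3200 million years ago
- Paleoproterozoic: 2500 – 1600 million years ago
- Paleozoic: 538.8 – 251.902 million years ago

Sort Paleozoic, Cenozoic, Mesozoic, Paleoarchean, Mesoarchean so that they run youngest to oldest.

Cenozoic, Mesozoic, Paleozoic, Mesoarchean, Paleoarchean

The oldest of these is Paleoarchean (starts 3600 Ma) and the youngest is Cenozoic (ends 0 Ma).
In between, by decreasing start age: Mesoarchean (3200), Paleozoic (538.8), Mesozoic (251.902).
Listing youngest first means reversing that sequence.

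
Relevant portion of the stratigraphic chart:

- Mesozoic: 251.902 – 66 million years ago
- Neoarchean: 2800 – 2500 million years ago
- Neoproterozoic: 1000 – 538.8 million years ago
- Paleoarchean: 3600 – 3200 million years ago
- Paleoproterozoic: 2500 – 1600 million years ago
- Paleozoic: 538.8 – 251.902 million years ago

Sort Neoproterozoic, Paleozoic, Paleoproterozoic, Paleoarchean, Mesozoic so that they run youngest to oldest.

Sorting by start age (ascending Ma, since larger Ma = older): Mesozoic start 251.902, Paleozoic start 538.8, Neoproterozoic start 1000, Paleoproterozoic start 2500, Paleoarchean start 3600.

Mesozoic → Paleozoic → Neoproterozoic → Paleoproterozoic → Paleoarchean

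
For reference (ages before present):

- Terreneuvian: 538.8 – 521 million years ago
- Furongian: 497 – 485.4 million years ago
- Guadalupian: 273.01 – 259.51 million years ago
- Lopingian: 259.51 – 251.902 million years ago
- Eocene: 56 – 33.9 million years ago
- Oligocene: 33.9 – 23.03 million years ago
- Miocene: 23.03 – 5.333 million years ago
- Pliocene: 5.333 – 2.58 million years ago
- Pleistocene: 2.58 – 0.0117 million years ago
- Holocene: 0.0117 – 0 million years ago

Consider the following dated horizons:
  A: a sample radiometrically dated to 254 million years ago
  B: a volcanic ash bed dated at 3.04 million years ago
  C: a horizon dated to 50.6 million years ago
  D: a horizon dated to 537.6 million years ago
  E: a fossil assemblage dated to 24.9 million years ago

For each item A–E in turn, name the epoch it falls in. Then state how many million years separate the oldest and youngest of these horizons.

A — Lopingian; B — Pliocene; C — Eocene; D — Terreneuvian; E — Oligocene; span 534.56 million years

A: 254 Ma lies in 259.51–251.902 Ma, so Lopingian.
B: 3.04 Ma lies in 5.333–2.58 Ma, so Pliocene.
C: 50.6 Ma lies in 56–33.9 Ma, so Eocene.
D: 537.6 Ma lies in 538.8–521 Ma, so Terreneuvian.
E: 24.9 Ma lies in 33.9–23.03 Ma, so Oligocene.
Oldest = 537.6 Ma, youngest = 3.04 Ma → span 534.56 Myr.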